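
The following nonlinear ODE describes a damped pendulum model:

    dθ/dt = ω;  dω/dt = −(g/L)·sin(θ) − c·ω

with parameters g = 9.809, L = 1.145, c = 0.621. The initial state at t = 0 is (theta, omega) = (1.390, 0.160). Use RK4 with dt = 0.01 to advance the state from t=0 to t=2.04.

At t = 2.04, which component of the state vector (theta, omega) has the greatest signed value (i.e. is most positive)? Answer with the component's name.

largest component: omega

t=0.000: state=(1.390, 0.160)
step 1 (dt=0.01): k1=(0.160, -8.527), k2=(0.117, -8.501), k3=(0.117, -8.501), k4=(0.075, -8.476); state += dt/6·(k1+2k2+2k3+k4)
t=0.010: state=(1.391, 0.075)
t=0.020: state=(1.392, -0.010)
t=0.030: state=(1.391, -0.093)
continuing one RK4 step at a time; state shown every 10 steps (Δt=0.1):
t=0.100: state=(1.364, -0.666)
t=0.200: state=(1.259, -1.429)
t=0.300: state=(1.081, -2.109)
t=0.400: state=(0.841, -2.663)
t=0.500: state=(0.555, -3.035)
t=0.600: state=(0.242, -3.173)
t=0.700: state=(-0.071, -3.051)
t=0.800: state=(-0.360, -2.686)
t=0.900: state=(-0.602, -2.137)
t=1.000: state=(-0.783, -1.474)
t=1.100: state=(-0.896, -0.764)
t=1.200: state=(-0.936, -0.056)
t=1.300: state=(-0.908, 0.612)
t=1.400: state=(-0.816, 1.208)
t=1.500: state=(-0.670, 1.699)
t=1.600: state=(-0.481, 2.049)
t=1.700: state=(-0.266, 2.229)
t=1.800: state=(-0.042, 2.221)
t=1.900: state=(0.172, 2.031)
t=2.000: state=(0.359, 1.687)
t=2.040: state=(0.423, 1.517)
compare at T: theta=0.423, omega=1.517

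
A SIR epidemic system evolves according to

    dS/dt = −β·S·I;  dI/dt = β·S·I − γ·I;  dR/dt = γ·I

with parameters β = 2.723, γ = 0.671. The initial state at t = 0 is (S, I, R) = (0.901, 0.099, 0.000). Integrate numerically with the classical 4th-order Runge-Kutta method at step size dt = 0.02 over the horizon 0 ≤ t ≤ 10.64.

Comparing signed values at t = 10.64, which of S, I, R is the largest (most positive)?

largest component: R

t=0.000: state=(0.901, 0.099, 0.000)
step 1 (dt=0.02): k1=(-0.243, 0.176, 0.066), k2=(-0.247, 0.179, 0.068), k3=(-0.247, 0.179, 0.068), k4=(-0.250, 0.181, 0.069); state += dt/6·(k1+2k2+2k3+k4)
t=0.020: state=(0.896, 0.103, 0.001)
t=0.040: state=(0.891, 0.106, 0.003)
t=0.060: state=(0.886, 0.110, 0.004)
continuing one RK4 step at a time; state shown every 25 steps (Δt=0.5):
t=0.500: state=(0.731, 0.217, 0.051)
t=1.000: state=(0.493, 0.359, 0.149)
t=1.500: state=(0.284, 0.431, 0.284)
t=2.000: state=(0.159, 0.413, 0.428)
t=2.500: state=(0.094, 0.349, 0.556)
t=3.000: state=(0.062, 0.277, 0.661)
t=3.500: state=(0.044, 0.213, 0.743)
t=4.000: state=(0.034, 0.160, 0.805)
t=4.500: state=(0.028, 0.120, 0.852)
t=5.000: state=(0.025, 0.089, 0.887)
t=5.500: state=(0.022, 0.065, 0.912)
t=6.000: state=(0.021, 0.048, 0.931)
t=6.500: state=(0.019, 0.035, 0.945)
t=7.000: state=(0.019, 0.026, 0.955)
t=7.500: state=(0.018, 0.019, 0.963)
t=8.000: state=(0.018, 0.014, 0.968)
t=8.500: state=(0.017, 0.010, 0.972)
t=9.000: state=(0.017, 0.007, 0.975)
t=9.500: state=(0.017, 0.005, 0.977)
t=10.000: state=(0.017, 0.004, 0.979)
t=10.500: state=(0.017, 0.003, 0.980)
t=10.640: state=(0.017, 0.003, 0.980)
compare at T: S=0.017, I=0.003, R=0.980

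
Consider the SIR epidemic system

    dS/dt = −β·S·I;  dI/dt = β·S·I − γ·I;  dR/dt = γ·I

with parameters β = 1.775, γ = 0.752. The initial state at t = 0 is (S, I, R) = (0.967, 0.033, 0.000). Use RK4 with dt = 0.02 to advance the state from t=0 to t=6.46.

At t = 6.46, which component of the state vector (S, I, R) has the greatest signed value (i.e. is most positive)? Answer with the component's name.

largest component: R

t=0.000: state=(0.967, 0.033, 0.000)
step 1 (dt=0.02): k1=(-0.057, 0.032, 0.025), k2=(-0.057, 0.032, 0.025), k3=(-0.057, 0.032, 0.025), k4=(-0.058, 0.032, 0.025); state += dt/6·(k1+2k2+2k3+k4)
t=0.020: state=(0.966, 0.034, 0.001)
t=0.040: state=(0.965, 0.034, 0.001)
t=0.060: state=(0.964, 0.035, 0.002)
continuing one RK4 step at a time; state shown every 25 steps (Δt=0.5):
t=0.500: state=(0.931, 0.053, 0.016)
t=1.000: state=(0.878, 0.081, 0.041)
t=1.500: state=(0.805, 0.117, 0.078)
t=2.000: state=(0.712, 0.158, 0.129)
t=2.500: state=(0.609, 0.195, 0.196)
t=3.000: state=(0.506, 0.220, 0.275)
t=3.500: state=(0.414, 0.227, 0.359)
t=4.000: state=(0.340, 0.217, 0.443)
t=4.500: state=(0.283, 0.196, 0.521)
t=5.000: state=(0.240, 0.170, 0.590)
t=5.500: state=(0.209, 0.142, 0.649)
t=6.000: state=(0.187, 0.116, 0.697)
t=6.460: state=(0.171, 0.095, 0.734)
compare at T: S=0.171, I=0.095, R=0.734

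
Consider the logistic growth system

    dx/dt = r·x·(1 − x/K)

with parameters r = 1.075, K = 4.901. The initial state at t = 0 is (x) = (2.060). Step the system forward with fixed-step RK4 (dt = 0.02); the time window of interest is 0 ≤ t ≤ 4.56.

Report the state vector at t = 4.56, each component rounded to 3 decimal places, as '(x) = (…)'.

t=0.000: state=(2.060)
step 1 (dt=0.02): k1=(1.284), k2=(1.286), k3=(1.286), k4=(1.288); state += dt/6·(k1+2k2+2k3+k4)
t=0.020: state=(2.086)
t=0.040: state=(2.112)
t=0.060: state=(2.137)
continuing one RK4 step at a time; state shown every 10 steps (Δt=0.2):
t=0.200: state=(2.320)
t=0.400: state=(2.583)
t=0.600: state=(2.844)
t=0.800: state=(3.095)
t=1.000: state=(3.332)
t=1.200: state=(3.552)
t=1.400: state=(3.752)
t=1.600: state=(3.930)
t=1.800: state=(4.087)
t=2.000: state=(4.223)
t=2.200: state=(4.339)
t=2.400: state=(4.437)
t=2.600: state=(4.520)
t=2.800: state=(4.589)
t=3.000: state=(4.646)
t=3.200: state=(4.693)
t=3.400: state=(4.732)
t=3.600: state=(4.764)
t=3.800: state=(4.790)
t=4.000: state=(4.811)
t=4.200: state=(4.828)
t=4.400: state=(4.842)
t=4.560: state=(4.851)

(x) = (4.851)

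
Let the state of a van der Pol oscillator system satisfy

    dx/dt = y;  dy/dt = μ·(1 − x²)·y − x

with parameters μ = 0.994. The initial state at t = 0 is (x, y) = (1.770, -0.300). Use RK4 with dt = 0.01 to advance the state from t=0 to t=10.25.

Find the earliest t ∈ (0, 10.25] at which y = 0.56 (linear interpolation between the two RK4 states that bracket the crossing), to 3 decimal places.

t = 3.424

t=0.000: state=(1.770, -0.300)
step 1 (dt=0.01): k1=(-0.300, -1.134), k2=(-0.306, -1.122), k3=(-0.306, -1.122), k4=(-0.311, -1.110); state += dt/6·(k1+2k2+2k3+k4)
t=0.010: state=(1.767, -0.311)
t=0.020: state=(1.764, -0.322)
t=0.030: state=(1.761, -0.333)
continuing one RK4 step at a time; state shown every 50 steps (Δt=0.5):
t=0.500: state=(1.512, -0.693)
t=1.000: state=(1.082, -1.050)
t=1.500: state=(0.412, -1.707)
t=2.000: state=(-0.688, -2.620)
t=2.500: state=(-1.788, -1.280)
t=3.000: state=(-1.986, 0.199)
t=3.420: state=(-1.815, 0.558)
next step: t=3.430: state=(-1.809, 0.563) — y has crossed 0.56
linear interpolation between t=3.420 (0.55775) and t=3.430 (0.56315) → t≈3.424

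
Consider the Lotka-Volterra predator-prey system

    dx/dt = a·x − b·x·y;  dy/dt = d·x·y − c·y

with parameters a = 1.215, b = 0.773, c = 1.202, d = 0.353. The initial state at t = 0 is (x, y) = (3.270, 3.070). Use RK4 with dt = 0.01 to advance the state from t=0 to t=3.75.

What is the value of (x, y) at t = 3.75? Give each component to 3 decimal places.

(x, y) = (5.182, 0.801)

t=0.000: state=(3.270, 3.070)
step 1 (dt=0.01): k1=(-3.787, -0.146), k2=(-3.763, -0.167), k3=(-3.763, -0.167), k4=(-3.739, -0.187); state += dt/6·(k1+2k2+2k3+k4)
t=0.010: state=(3.232, 3.068)
t=0.020: state=(3.195, 3.066)
t=0.030: state=(3.159, 3.064)
continuing one RK4 step at a time; state shown every 20 steps (Δt=0.2):
t=0.200: state=(2.610, 2.967)
t=0.400: state=(2.136, 2.756)
t=0.600: state=(1.815, 2.489)
t=0.800: state=(1.609, 2.208)
t=1.000: state=(1.490, 1.936)
t=1.200: state=(1.436, 1.687)
t=1.400: state=(1.436, 1.468)
t=1.600: state=(1.481, 1.279)
t=1.800: state=(1.569, 1.120)
t=2.000: state=(1.701, 0.988)
t=2.200: state=(1.877, 0.881)
t=2.400: state=(2.103, 0.797)
t=2.600: state=(2.383, 0.734)
t=2.800: state=(2.722, 0.691)
t=3.000: state=(3.126, 0.668)
t=3.200: state=(3.596, 0.665)
t=3.400: state=(4.132, 0.687)
t=3.600: state=(4.721, 0.738)
t=3.750: state=(5.182, 0.801)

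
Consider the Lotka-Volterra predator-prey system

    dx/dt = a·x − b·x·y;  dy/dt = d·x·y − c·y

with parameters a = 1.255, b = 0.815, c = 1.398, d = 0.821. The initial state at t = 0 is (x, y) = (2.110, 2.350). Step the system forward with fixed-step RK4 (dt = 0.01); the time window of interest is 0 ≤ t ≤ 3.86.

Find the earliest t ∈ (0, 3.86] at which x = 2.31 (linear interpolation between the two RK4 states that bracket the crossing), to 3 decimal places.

t = 3.574

t=0.000: state=(2.110, 2.350)
step 1 (dt=0.01): k1=(-1.393, 0.786), k2=(-1.395, 0.773), k3=(-1.395, 0.773), k4=(-1.397, 0.761); state += dt/6·(k1+2k2+2k3+k4)
t=0.010: state=(2.096, 2.358)
t=0.020: state=(2.082, 2.365)
t=0.030: state=(2.068, 2.372)
continuing one RK4 step at a time; state shown every 20 steps (Δt=0.2):
t=0.200: state=(1.831, 2.455)
t=0.400: state=(1.575, 2.454)
t=0.600: state=(1.366, 2.360)
t=0.800: state=(1.209, 2.203)
t=1.000: state=(1.102, 2.013)
t=1.200: state=(1.037, 1.813)
t=1.400: state=(1.008, 1.621)
t=1.600: state=(1.009, 1.445)
t=1.800: state=(1.038, 1.292)
t=2.000: state=(1.093, 1.164)
t=2.200: state=(1.172, 1.059)
t=2.400: state=(1.276, 0.979)
t=2.600: state=(1.405, 0.922)
t=2.800: state=(1.559, 0.889)
t=3.000: state=(1.735, 0.881)
t=3.200: state=(1.930, 0.899)
t=3.400: state=(2.135, 0.949)
t=3.570: state=(2.306, 1.021)
next step: t=3.580: state=(2.316, 1.026) — x has crossed 2.31
linear interpolation between t=3.570 (2.30609) and t=3.580 (2.31582) → t≈3.574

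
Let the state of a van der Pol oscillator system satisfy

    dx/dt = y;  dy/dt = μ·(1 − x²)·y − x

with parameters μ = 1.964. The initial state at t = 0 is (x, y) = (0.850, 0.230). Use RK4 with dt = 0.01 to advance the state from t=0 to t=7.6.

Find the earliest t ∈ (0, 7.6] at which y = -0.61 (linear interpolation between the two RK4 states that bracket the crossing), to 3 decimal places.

t = 0.874

t=0.000: state=(0.850, 0.230)
step 1 (dt=0.01): k1=(0.230, -0.725), k2=(0.226, -0.729), k3=(0.226, -0.729), k4=(0.223, -0.733); state += dt/6·(k1+2k2+2k3+k4)
t=0.010: state=(0.852, 0.223)
t=0.020: state=(0.854, 0.215)
t=0.030: state=(0.857, 0.208)
continuing one RK4 step at a time; state shown every 25 steps (Δt=0.25):
t=0.250: state=(0.883, 0.028)
t=0.500: state=(0.862, -0.201)
t=0.750: state=(0.780, -0.459)
t=0.870: state=(0.717, -0.604)
next step: t=0.880: state=(0.711, -0.617) — y has crossed -0.61
linear interpolation between t=0.870 (-0.60440) and t=0.880 (-0.61742) → t≈0.874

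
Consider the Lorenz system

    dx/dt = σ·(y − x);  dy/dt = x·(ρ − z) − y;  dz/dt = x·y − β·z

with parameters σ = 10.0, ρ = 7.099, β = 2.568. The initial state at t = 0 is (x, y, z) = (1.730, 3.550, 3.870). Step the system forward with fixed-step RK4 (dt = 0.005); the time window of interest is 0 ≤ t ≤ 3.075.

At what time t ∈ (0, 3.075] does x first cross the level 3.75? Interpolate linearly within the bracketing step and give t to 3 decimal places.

t=0.000: state=(1.730, 3.550, 3.870)
step 1 (dt=0.005): k1=(18.200, 2.036, -3.797), k2=(17.796, 2.195, -3.602), k3=(17.810, 2.190, -3.606), k4=(17.419, 2.346, -3.414); state += dt/6·(k1+2k2+2k3+k4)
t=0.005: state=(1.819, 3.561, 3.852)
t=0.010: state=(1.904, 3.573, 3.836)
t=0.015: state=(1.986, 3.587, 3.822)
continuing one RK4 step at a time; state shown every 20 steps (Δt=0.1):
t=0.100: state=(3.021, 3.985, 3.814)
t=0.185: state=(3.748, 4.526, 4.179)
next step: t=0.190: state=(3.787, 4.558, 4.210) — x has crossed 3.75
linear interpolation between t=0.185 (3.74793) and t=0.190 (3.78667) → t≈0.185

t = 0.185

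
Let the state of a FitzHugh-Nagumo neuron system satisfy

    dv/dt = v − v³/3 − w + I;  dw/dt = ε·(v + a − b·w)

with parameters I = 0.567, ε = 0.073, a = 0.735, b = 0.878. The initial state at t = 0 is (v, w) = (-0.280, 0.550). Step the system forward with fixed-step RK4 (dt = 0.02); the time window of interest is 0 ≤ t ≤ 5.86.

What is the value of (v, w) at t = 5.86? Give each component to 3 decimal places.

(v, w) = (-1.527, 0.177)

t=0.000: state=(-0.280, 0.550)
step 1 (dt=0.02): k1=(-0.256, -0.002), k2=(-0.258, -0.002), k3=(-0.258, -0.002), k4=(-0.260, -0.002); state += dt/6·(k1+2k2+2k3+k4)
t=0.020: state=(-0.285, 0.550)
t=0.040: state=(-0.290, 0.550)
t=0.060: state=(-0.296, 0.550)
continuing one RK4 step at a time; state shown every 10 steps (Δt=0.2):
t=0.200: state=(-0.336, 0.549)
t=0.400: state=(-0.403, 0.548)
t=0.600: state=(-0.481, 0.545)
t=0.800: state=(-0.571, 0.541)
t=1.000: state=(-0.674, 0.536)
t=1.200: state=(-0.787, 0.529)
t=1.400: state=(-0.907, 0.521)
t=1.600: state=(-1.030, 0.511)
t=1.800: state=(-1.149, 0.499)
t=2.000: state=(-1.258, 0.486)
t=2.200: state=(-1.353, 0.471)
t=2.400: state=(-1.430, 0.456)
t=2.600: state=(-1.490, 0.439)
t=2.800: state=(-1.535, 0.422)
t=3.000: state=(-1.565, 0.405)
t=3.200: state=(-1.586, 0.388)
t=3.400: state=(-1.597, 0.371)
t=3.600: state=(-1.603, 0.353)
t=3.800: state=(-1.604, 0.336)
t=4.000: state=(-1.602, 0.319)
t=4.200: state=(-1.598, 0.303)
t=4.400: state=(-1.592, 0.286)
t=4.600: state=(-1.585, 0.270)
t=4.800: state=(-1.577, 0.255)
t=5.000: state=(-1.568, 0.239)
t=5.200: state=(-1.559, 0.224)
t=5.400: state=(-1.549, 0.209)
t=5.600: state=(-1.540, 0.195)
t=5.800: state=(-1.530, 0.181)
t=5.860: state=(-1.527, 0.177)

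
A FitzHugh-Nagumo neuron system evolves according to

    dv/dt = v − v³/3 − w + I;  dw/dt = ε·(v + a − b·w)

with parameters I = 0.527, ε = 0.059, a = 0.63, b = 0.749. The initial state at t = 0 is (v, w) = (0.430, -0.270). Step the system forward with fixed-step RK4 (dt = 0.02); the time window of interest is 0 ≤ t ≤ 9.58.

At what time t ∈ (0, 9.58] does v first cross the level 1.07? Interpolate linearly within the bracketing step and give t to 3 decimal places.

t=0.000: state=(0.430, -0.270)
step 1 (dt=0.02): k1=(1.200, 0.074), k2=(1.209, 0.075), k3=(1.210, 0.075), k4=(1.218, 0.076); state += dt/6·(k1+2k2+2k3+k4)
t=0.020: state=(0.454, -0.268)
t=0.040: state=(0.479, -0.267)
t=0.060: state=(0.504, -0.265)
t=0.460: state=(1.053, -0.228)
next step: t=0.480: state=(1.081, -0.226) — v has crossed 1.07
linear interpolation between t=0.460 (1.05317) and t=0.480 (1.08148) → t≈0.472

t = 0.472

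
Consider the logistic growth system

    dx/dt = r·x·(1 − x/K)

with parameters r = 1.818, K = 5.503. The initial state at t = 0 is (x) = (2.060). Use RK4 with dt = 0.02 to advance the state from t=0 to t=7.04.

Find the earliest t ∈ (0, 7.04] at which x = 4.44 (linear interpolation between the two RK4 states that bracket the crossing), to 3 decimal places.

t = 1.069

t=0.000: state=(2.060)
step 1 (dt=0.02): k1=(2.343), k2=(2.354), k3=(2.354), k4=(2.364); state += dt/6·(k1+2k2+2k3+k4)
t=0.020: state=(2.107)
t=0.040: state=(2.155)
t=0.060: state=(2.202)
continuing one RK4 step at a time; state shown every 25 steps (Δt=0.5):
t=0.500: state=(3.288)
t=1.000: state=(4.328)
t=1.060: state=(4.426)
next step: t=1.080: state=(4.457) — x has crossed 4.44
linear interpolation between t=1.060 (4.42611) and t=1.080 (4.45725) → t≈1.069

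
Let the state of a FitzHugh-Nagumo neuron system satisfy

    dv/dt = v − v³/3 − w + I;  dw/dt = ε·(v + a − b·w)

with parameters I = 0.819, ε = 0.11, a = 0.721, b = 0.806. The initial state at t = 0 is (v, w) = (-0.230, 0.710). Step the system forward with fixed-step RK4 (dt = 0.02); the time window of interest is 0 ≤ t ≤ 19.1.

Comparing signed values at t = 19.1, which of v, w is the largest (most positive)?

t=0.000: state=(-0.230, 0.710)
step 1 (dt=0.02): k1=(-0.117, -0.009), k2=(-0.118, -0.009), k3=(-0.118, -0.009), k4=(-0.119, -0.009); state += dt/6·(k1+2k2+2k3+k4)
t=0.020: state=(-0.232, 0.710)
t=0.040: state=(-0.235, 0.710)
t=0.060: state=(-0.237, 0.709)
continuing one RK4 step at a time; state shown every 50 steps (Δt=1):
t=1.000: state=(-0.412, 0.693)
t=2.000: state=(-0.774, 0.649)
t=3.000: state=(-1.215, 0.564)
t=4.000: state=(-1.431, 0.450)
t=5.000: state=(-1.442, 0.336)
t=6.000: state=(-1.378, 0.234)
t=7.000: state=(-1.290, 0.150)
t=8.000: state=(-1.189, 0.082)
t=9.000: state=(-1.073, 0.032)
t=10.000: state=(-0.933, -0.000)
t=11.000: state=(-0.748, -0.013)
t=12.000: state=(-0.451, -0.001)
t=13.000: state=(0.167, 0.056)
t=14.000: state=(1.375, 0.207)
t=15.000: state=(1.870, 0.446)
t=16.000: state=(1.833, 0.680)
t=17.000: state=(1.744, 0.887)
t=18.000: state=(1.650, 1.066)
t=19.000: state=(1.554, 1.220)
t=19.100: state=(1.544, 1.234)
compare at T: v=1.544, w=1.234

largest component: v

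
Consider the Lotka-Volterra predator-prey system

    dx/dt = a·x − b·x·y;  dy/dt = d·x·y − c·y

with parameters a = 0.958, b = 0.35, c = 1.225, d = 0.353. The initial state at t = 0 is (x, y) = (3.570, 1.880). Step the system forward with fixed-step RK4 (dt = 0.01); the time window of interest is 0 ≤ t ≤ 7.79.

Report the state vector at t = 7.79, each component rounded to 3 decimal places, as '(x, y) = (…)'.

t=0.000: state=(3.570, 1.880)
step 1 (dt=0.01): k1=(1.071, 0.066), k2=(1.072, 0.070), k3=(1.072, 0.070), k4=(1.073, 0.073); state += dt/6·(k1+2k2+2k3+k4)
t=0.010: state=(3.581, 1.881)
t=0.020: state=(3.591, 1.881)
t=0.030: state=(3.602, 1.882)
continuing one RK4 step at a time; state shown every 50 steps (Δt=0.5):
t=0.500: state=(4.113, 2.008)
t=1.000: state=(4.552, 2.345)
t=1.500: state=(4.662, 2.885)
t=2.000: state=(4.309, 3.473)
t=2.500: state=(3.658, 3.810)
t=3.000: state=(3.037, 3.719)
t=3.500: state=(2.642, 3.315)
t=4.000: state=(2.495, 2.817)
t=4.500: state=(2.560, 2.379)
t=5.000: state=(2.807, 2.065)
t=5.500: state=(3.211, 1.900)
t=6.000: state=(3.728, 1.897)
t=6.500: state=(4.261, 2.083)
t=7.000: state=(4.628, 2.484)
t=7.500: state=(4.606, 3.063)
t=7.790: state=(4.378, 3.405)

(x, y) = (4.378, 3.405)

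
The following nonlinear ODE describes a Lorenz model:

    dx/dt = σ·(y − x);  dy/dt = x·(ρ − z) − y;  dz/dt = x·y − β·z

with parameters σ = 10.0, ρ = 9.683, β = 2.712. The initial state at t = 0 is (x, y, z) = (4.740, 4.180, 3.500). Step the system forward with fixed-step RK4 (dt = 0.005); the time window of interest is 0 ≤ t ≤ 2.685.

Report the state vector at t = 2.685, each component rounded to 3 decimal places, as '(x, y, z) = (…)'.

(x, y, z) = (4.771, 4.419, 9.304)

t=0.000: state=(4.740, 4.180, 3.500)
step 1 (dt=0.005): k1=(-5.600, 25.127, 10.321), k2=(-4.832, 24.856, 10.490), k3=(-4.858, 24.867, 10.493), k4=(-4.114, 24.605, 10.664); state += dt/6·(k1+2k2+2k3+k4)
t=0.005: state=(4.716, 4.304, 3.552)
t=0.010: state=(4.699, 4.426, 3.607)
t=0.015: state=(4.688, 4.546, 3.663)
continuing one RK4 step at a time; state shown every 20 steps (Δt=0.1):
t=0.100: state=(5.206, 6.321, 4.949)
t=0.200: state=(6.467, 7.668, 7.440)
t=0.300: state=(7.229, 7.402, 10.355)
t=0.400: state=(6.715, 5.591, 11.944)
t=0.500: state=(5.305, 3.795, 11.542)
t=0.600: state=(3.977, 2.908, 10.113)
t=0.700: state=(3.214, 2.745, 8.570)
t=0.800: state=(2.996, 3.004, 7.298)
t=0.900: state=(3.189, 3.553, 6.444)
t=1.000: state=(3.699, 4.343, 6.103)
t=1.100: state=(4.448, 5.280, 6.381)
t=1.200: state=(5.293, 6.105, 7.328)
t=1.300: state=(5.956, 6.411, 8.730)
t=1.400: state=(6.114, 5.958, 9.980)
t=1.500: state=(5.686, 5.041, 10.466)
t=1.600: state=(4.961, 4.223, 10.120)
t=1.700: state=(4.316, 3.796, 9.317)
t=1.800: state=(3.953, 3.750, 8.449)
t=1.900: state=(3.901, 3.990, 7.759)
t=2.000: state=(4.109, 4.424, 7.386)
t=2.100: state=(4.501, 4.952, 7.404)
t=2.200: state=(4.969, 5.427, 7.813)
t=2.300: state=(5.363, 5.667, 8.493)
t=2.400: state=(5.533, 5.558, 9.180)
t=2.500: state=(5.415, 5.168, 9.584)
t=2.600: state=(5.088, 4.711, 9.576)
t=2.685: state=(4.771, 4.419, 9.304)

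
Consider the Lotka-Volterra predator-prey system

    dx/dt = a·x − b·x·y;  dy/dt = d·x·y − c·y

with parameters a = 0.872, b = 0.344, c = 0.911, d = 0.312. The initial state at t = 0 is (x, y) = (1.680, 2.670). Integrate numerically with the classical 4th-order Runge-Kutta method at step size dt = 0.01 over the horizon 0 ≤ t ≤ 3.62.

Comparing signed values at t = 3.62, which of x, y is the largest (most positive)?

largest component: x

t=0.000: state=(1.680, 2.670)
step 1 (dt=0.01): k1=(-0.078, -1.033), k2=(-0.075, -1.031), k3=(-0.075, -1.031), k4=(-0.072, -1.029); state += dt/6·(k1+2k2+2k3+k4)
t=0.010: state=(1.679, 2.660)
t=0.020: state=(1.679, 2.649)
t=0.030: state=(1.678, 2.639)
continuing one RK4 step at a time; state shown every 20 steps (Δt=0.2):
t=0.200: state=(1.676, 2.471)
t=0.400: state=(1.694, 2.287)
t=0.600: state=(1.733, 2.121)
t=0.800: state=(1.793, 1.973)
t=1.000: state=(1.872, 1.844)
t=1.200: state=(1.971, 1.732)
t=1.400: state=(2.090, 1.638)
t=1.600: state=(2.229, 1.562)
t=1.800: state=(2.388, 1.504)
t=2.000: state=(2.568, 1.463)
t=2.200: state=(2.767, 1.440)
t=2.400: state=(2.984, 1.435)
t=2.600: state=(3.217, 1.452)
t=2.800: state=(3.462, 1.490)
t=3.000: state=(3.712, 1.553)
t=3.200: state=(3.960, 1.645)
t=3.400: state=(4.193, 1.768)
t=3.600: state=(4.397, 1.927)
t=3.620: state=(4.415, 1.945)
compare at T: x=4.415, y=1.945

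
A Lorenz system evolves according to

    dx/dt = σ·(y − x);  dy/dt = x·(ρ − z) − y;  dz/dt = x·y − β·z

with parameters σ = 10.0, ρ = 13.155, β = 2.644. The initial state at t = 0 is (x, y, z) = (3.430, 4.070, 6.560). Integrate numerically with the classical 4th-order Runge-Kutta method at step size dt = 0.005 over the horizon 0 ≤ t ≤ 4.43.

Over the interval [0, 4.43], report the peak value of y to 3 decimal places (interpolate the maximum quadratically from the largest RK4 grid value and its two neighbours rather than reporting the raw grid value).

t=0.000: state=(3.430, 4.070, 6.560)
step 1 (dt=0.005): k1=(6.400, 18.551, -3.385), k2=(6.704, 18.639, -3.137), k3=(6.698, 18.642, -3.135), k4=(6.997, 18.733, -2.884); state += dt/6·(k1+2k2+2k3+k4)
t=0.005: state=(3.464, 4.163, 6.544)
t=0.010: state=(3.500, 4.257, 6.531)
t=0.015: state=(3.539, 4.352, 6.521)
continuing one RK4 step at a time; state shown every 40 steps (Δt=0.2):
t=0.200: state=(6.406, 8.383, 8.815)
t=0.400: state=(8.256, 7.307, 15.926)
t=0.600: state=(4.575, 2.951, 14.009)
t=0.800: state=(3.171, 3.260, 9.838)
t=1.000: state=(4.464, 5.609, 8.363)
t=1.200: state=(7.108, 8.183, 11.652)
t=1.400: state=(6.871, 5.614, 15.118)
t=1.600: state=(4.393, 3.624, 12.518)
t=1.800: state=(4.128, 4.553, 9.874)
t=2.000: state=(5.717, 6.731, 10.207)
t=2.200: state=(7.037, 7.017, 13.445)
t=2.400: state=(5.694, 4.748, 13.739)
t=2.600: state=(4.514, 4.382, 11.424)
t=2.800: state=(5.074, 5.683, 10.395)
t=3.000: state=(6.377, 6.856, 11.963)
t=3.200: state=(6.316, 5.801, 13.573)
t=3.400: state=(5.147, 4.714, 12.484)
t=3.600: state=(4.954, 5.183, 11.081)
t=3.800: state=(5.785, 6.267, 11.365)
t=4.000: state=(6.314, 6.256, 12.834)
t=4.200: state=(5.676, 5.244, 12.906)
t=4.400: state=(5.128, 5.077, 11.777)
t=4.430: state=(5.124, 5.147, 11.634)
largest grid value and its neighbours: y(0.280)=9.31316, y(0.285)=9.31585, y(0.290)=9.31061
parabola through these three points peaks at t≈0.284 with y≈9.31595

max y = 9.316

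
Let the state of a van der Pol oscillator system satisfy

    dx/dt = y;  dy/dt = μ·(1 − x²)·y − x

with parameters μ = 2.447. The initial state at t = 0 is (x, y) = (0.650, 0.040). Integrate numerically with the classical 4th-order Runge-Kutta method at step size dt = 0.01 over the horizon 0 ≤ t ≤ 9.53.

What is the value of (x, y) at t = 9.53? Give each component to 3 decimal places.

t=0.000: state=(0.650, 0.040)
step 1 (dt=0.01): k1=(0.040, -0.593), k2=(0.037, -0.598), k3=(0.037, -0.598), k4=(0.034, -0.602); state += dt/6·(k1+2k2+2k3+k4)
t=0.010: state=(0.650, 0.034)
t=0.020: state=(0.651, 0.028)
t=0.030: state=(0.651, 0.022)
continuing one RK4 step at a time; state shown every 50 steps (Δt=0.5):
t=0.500: state=(0.575, -0.390)
t=1.000: state=(0.163, -1.451)
t=1.500: state=(-1.115, -3.253)
t=2.000: state=(-1.868, -0.090)
t=2.500: state=(-1.775, 0.301)
t=3.000: state=(-1.605, 0.376)
t=3.500: state=(-1.394, 0.480)
t=4.000: state=(-1.106, 0.708)
t=4.500: state=(-0.609, 1.449)
t=5.000: state=(0.728, 4.253)
t=5.500: state=(2.009, 0.302)
t=6.000: state=(1.948, -0.263)
t=6.500: state=(1.804, -0.311)
t=7.000: state=(1.635, -0.366)
t=7.500: state=(1.432, -0.459)
t=8.000: state=(1.160, -0.655)
t=8.500: state=(0.716, -1.249)
t=9.000: state=(-0.407, -3.772)
t=9.500: state=(-1.968, -0.753)
t=9.530: state=(-1.988, -0.555)

(x, y) = (-1.988, -0.555)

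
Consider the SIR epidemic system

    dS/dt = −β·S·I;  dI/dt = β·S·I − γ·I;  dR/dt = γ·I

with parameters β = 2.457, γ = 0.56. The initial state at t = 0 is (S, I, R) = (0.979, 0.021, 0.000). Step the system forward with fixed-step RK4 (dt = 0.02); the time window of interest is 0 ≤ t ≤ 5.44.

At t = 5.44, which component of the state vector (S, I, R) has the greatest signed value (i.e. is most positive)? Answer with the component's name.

t=0.000: state=(0.979, 0.021, 0.000)
step 1 (dt=0.02): k1=(-0.051, 0.039, 0.012), k2=(-0.051, 0.039, 0.012), k3=(-0.051, 0.039, 0.012), k4=(-0.052, 0.040, 0.012); state += dt/6·(k1+2k2+2k3+k4)
t=0.020: state=(0.978, 0.022, 0.000)
t=0.040: state=(0.977, 0.023, 0.000)
t=0.060: state=(0.976, 0.023, 0.001)
continuing one RK4 step at a time; state shown every 10 steps (Δt=0.2):
t=0.200: state=(0.967, 0.030, 0.003)
t=0.400: state=(0.950, 0.043, 0.007)
t=0.600: state=(0.926, 0.062, 0.013)
t=0.800: state=(0.893, 0.086, 0.021)
t=1.000: state=(0.850, 0.118, 0.032)
t=1.200: state=(0.794, 0.158, 0.048)
t=1.400: state=(0.726, 0.206, 0.068)
t=1.600: state=(0.648, 0.258, 0.094)
t=1.800: state=(0.564, 0.310, 0.126)
t=2.000: state=(0.478, 0.358, 0.163)
t=2.200: state=(0.397, 0.397, 0.206)
t=2.400: state=(0.324, 0.424, 0.252)
t=2.600: state=(0.262, 0.438, 0.300)
t=2.800: state=(0.211, 0.439, 0.349)
t=3.000: state=(0.171, 0.431, 0.398)
t=3.200: state=(0.139, 0.416, 0.446)
t=3.400: state=(0.114, 0.395, 0.491)
t=3.600: state=(0.094, 0.372, 0.534)
t=3.800: state=(0.079, 0.347, 0.574)
t=4.000: state=(0.067, 0.321, 0.612)
t=4.200: state=(0.057, 0.296, 0.646)
t=4.400: state=(0.050, 0.272, 0.678)
t=4.600: state=(0.044, 0.249, 0.707)
t=4.800: state=(0.039, 0.227, 0.734)
t=5.000: state=(0.035, 0.207, 0.758)
t=5.200: state=(0.032, 0.188, 0.780)
t=5.400: state=(0.029, 0.170, 0.800)
t=5.440: state=(0.029, 0.167, 0.804)
compare at T: S=0.029, I=0.167, R=0.804

largest component: R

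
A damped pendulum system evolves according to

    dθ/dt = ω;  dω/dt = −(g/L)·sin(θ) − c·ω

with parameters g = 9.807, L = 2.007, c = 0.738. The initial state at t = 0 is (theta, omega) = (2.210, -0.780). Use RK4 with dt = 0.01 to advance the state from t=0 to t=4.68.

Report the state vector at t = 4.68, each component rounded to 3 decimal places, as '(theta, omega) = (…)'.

(theta, omega) = (-0.344, 0.031)

t=0.000: state=(2.210, -0.780)
step 1 (dt=0.01): k1=(-0.780, -3.346), k2=(-0.797, -3.345), k3=(-0.797, -3.345), k4=(-0.813, -3.344); state += dt/6·(k1+2k2+2k3+k4)
t=0.010: state=(2.202, -0.813)
t=0.020: state=(2.194, -0.847)
t=0.030: state=(2.185, -0.880)
continuing one RK4 step at a time; state shown every 20 steps (Δt=0.2):
t=0.200: state=(1.987, -1.452)
t=0.400: state=(1.628, -2.130)
t=0.600: state=(1.140, -2.722)
t=0.800: state=(0.559, -3.020)
t=1.000: state=(-0.035, -2.829)
t=1.200: state=(-0.541, -2.171)
t=1.400: state=(-0.887, -1.268)
t=1.600: state=(-1.046, -0.338)
t=1.800: state=(-1.028, 0.497)
t=2.000: state=(-0.859, 1.168)
t=2.200: state=(-0.577, 1.606)
t=2.400: state=(-0.236, 1.741)
t=2.600: state=(0.099, 1.558)
t=2.800: state=(0.370, 1.125)
t=3.000: state=(0.540, 0.562)
t=3.200: state=(0.594, -0.011)
t=3.400: state=(0.541, -0.503)
t=3.600: state=(0.403, -0.850)
t=3.800: state=(0.213, -1.009)
t=4.000: state=(0.012, -0.970)
t=4.200: state=(-0.163, -0.763)
t=4.400: state=(-0.286, -0.450)
t=4.600: state=(-0.341, -0.103)
t=4.680: state=(-0.344, 0.031)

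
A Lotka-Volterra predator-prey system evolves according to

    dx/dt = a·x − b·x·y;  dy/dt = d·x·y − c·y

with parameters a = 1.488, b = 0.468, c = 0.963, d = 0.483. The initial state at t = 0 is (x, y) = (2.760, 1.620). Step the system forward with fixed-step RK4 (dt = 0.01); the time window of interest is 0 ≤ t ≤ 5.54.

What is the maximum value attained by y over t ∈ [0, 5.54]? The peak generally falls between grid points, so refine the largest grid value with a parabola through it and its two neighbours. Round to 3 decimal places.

t=0.000: state=(2.760, 1.620)
step 1 (dt=0.01): k1=(2.014, 0.600), k2=(2.018, 0.609), k3=(2.018, 0.609), k4=(2.021, 0.618); state += dt/6·(k1+2k2+2k3+k4)
t=0.010: state=(2.780, 1.626)
t=0.020: state=(2.800, 1.632)
t=0.030: state=(2.821, 1.639)
continuing one RK4 step at a time; state shown every 20 steps (Δt=0.2):
t=0.200: state=(3.172, 1.779)
t=0.400: state=(3.576, 2.034)
t=0.600: state=(3.916, 2.411)
t=0.800: state=(4.111, 2.935)
t=1.000: state=(4.081, 3.603)
t=1.200: state=(3.788, 4.355)
t=1.400: state=(3.280, 5.060)
t=1.600: state=(2.681, 5.566)
t=1.800: state=(2.117, 5.785)
t=2.000: state=(1.661, 5.721)
t=2.200: state=(1.324, 5.445)
t=2.400: state=(1.091, 5.043)
t=2.600: state=(0.936, 4.585)
t=2.800: state=(0.839, 4.119)
t=3.000: state=(0.784, 3.673)
t=3.200: state=(0.764, 3.264)
t=3.400: state=(0.771, 2.899)
t=3.600: state=(0.804, 2.579)
t=3.800: state=(0.862, 2.305)
t=4.000: state=(0.945, 2.074)
t=4.200: state=(1.058, 1.884)
t=4.400: state=(1.203, 1.733)
t=4.600: state=(1.386, 1.619)
t=4.800: state=(1.610, 1.543)
t=5.000: state=(1.880, 1.506)
t=5.200: state=(2.199, 1.512)
t=5.400: state=(2.565, 1.569)
t=5.540: state=(2.843, 1.646)
largest grid value and its neighbours: y(1.840)=5.79271, y(1.850)=5.79300, y(1.860)=5.79260
parabola through these three points peaks at t≈1.849 with y≈5.79300

max y = 5.793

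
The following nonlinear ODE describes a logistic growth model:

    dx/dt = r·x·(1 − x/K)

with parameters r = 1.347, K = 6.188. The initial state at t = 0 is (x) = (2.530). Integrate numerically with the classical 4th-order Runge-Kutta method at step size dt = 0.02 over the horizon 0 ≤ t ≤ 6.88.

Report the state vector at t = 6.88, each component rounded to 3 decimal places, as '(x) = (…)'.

t=0.000: state=(2.530)
step 1 (dt=0.02): k1=(2.015), k2=(2.019), k3=(2.019), k4=(2.024); state += dt/6·(k1+2k2+2k3+k4)
t=0.020: state=(2.570)
t=0.040: state=(2.611)
t=0.060: state=(2.652)
continuing one RK4 step at a time; state shown every 25 steps (Δt=0.5):
t=0.500: state=(3.562)
t=1.000: state=(4.497)
t=1.500: state=(5.193)
t=2.000: state=(5.637)
t=2.500: state=(5.894)
t=3.000: state=(6.035)
t=3.500: state=(6.109)
t=4.000: state=(6.147)
t=4.500: state=(6.167)
t=5.000: state=(6.177)
t=5.500: state=(6.183)
t=6.000: state=(6.185)
t=6.500: state=(6.187)
t=6.880: state=(6.187)

(x) = (6.187)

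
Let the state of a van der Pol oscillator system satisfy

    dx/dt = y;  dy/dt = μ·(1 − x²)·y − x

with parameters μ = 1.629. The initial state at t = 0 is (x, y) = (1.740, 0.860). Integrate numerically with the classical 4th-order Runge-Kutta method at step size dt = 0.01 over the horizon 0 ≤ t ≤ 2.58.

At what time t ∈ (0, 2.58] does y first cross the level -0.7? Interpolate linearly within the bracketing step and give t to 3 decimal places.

t = 1.513

t=0.000: state=(1.740, 0.860)
step 1 (dt=0.01): k1=(0.860, -4.581), k2=(0.837, -4.530), k3=(0.837, -4.530), k4=(0.815, -4.478); state += dt/6·(k1+2k2+2k3+k4)
t=0.010: state=(1.748, 0.815)
t=0.020: state=(1.756, 0.770)
t=0.030: state=(1.764, 0.727)
continuing one RK4 step at a time; state shown every 10 steps (Δt=0.1):
t=0.100: state=(1.805, 0.456)
t=0.200: state=(1.835, 0.161)
t=0.300: state=(1.840, -0.043)
t=0.400: state=(1.828, -0.182)
t=0.500: state=(1.805, -0.277)
t=0.600: state=(1.774, -0.344)
t=0.700: state=(1.737, -0.394)
t=0.800: state=(1.696, -0.434)
t=0.900: state=(1.650, -0.469)
t=1.000: state=(1.602, -0.502)
t=1.100: state=(1.550, -0.534)
t=1.200: state=(1.495, -0.568)
t=1.300: state=(1.436, -0.605)
t=1.400: state=(1.374, -0.646)
t=1.500: state=(1.307, -0.693)
t=1.510: state=(1.300, -0.699)
next step: t=1.520: state=(1.293, -0.704) — y has crossed -0.7
linear interpolation between t=1.510 (-0.69856) and t=1.520 (-0.70374) → t≈1.513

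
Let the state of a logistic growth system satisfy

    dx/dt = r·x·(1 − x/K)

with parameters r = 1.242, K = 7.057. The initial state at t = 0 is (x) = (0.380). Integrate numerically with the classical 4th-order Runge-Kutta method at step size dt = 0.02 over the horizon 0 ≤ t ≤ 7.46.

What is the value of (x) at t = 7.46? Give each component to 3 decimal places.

t=0.000: state=(0.380)
step 1 (dt=0.02): k1=(0.447), k2=(0.451), k3=(0.452), k4=(0.457); state += dt/6·(k1+2k2+2k3+k4)
t=0.020: state=(0.389)
t=0.040: state=(0.398)
t=0.060: state=(0.408)
continuing one RK4 step at a time; state shown every 25 steps (Δt=0.5):
t=0.500: state=(0.676)
t=1.000: state=(1.162)
t=1.500: state=(1.893)
t=2.000: state=(2.862)
t=2.500: state=(3.948)
t=3.000: state=(4.958)
t=3.500: state=(5.749)
t=4.000: state=(6.288)
t=4.500: state=(6.622)
t=5.000: state=(6.816)
t=5.500: state=(6.926)
t=6.000: state=(6.986)
t=6.500: state=(7.019)
t=7.000: state=(7.036)
t=7.460: state=(7.045)

(x) = (7.045)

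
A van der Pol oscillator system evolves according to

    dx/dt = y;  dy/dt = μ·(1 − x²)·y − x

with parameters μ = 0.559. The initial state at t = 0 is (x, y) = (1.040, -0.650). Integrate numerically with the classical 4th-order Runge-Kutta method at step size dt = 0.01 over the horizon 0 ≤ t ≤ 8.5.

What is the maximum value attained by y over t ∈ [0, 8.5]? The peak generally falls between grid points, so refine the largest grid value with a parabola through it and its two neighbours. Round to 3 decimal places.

max y = 2.156

t=0.000: state=(1.040, -0.650)
step 1 (dt=0.01): k1=(-0.650, -1.010), k2=(-0.655, -1.009), k3=(-0.655, -1.009), k4=(-0.660, -1.008); state += dt/6·(k1+2k2+2k3+k4)
t=0.010: state=(1.033, -0.660)
t=0.020: state=(1.027, -0.670)
t=0.030: state=(1.020, -0.680)
continuing one RK4 step at a time; state shown every 50 steps (Δt=0.5):
t=0.500: state=(0.591, -1.148)
t=1.000: state=(-0.108, -1.631)
t=1.500: state=(-0.970, -1.674)
t=2.000: state=(-1.609, -0.761)
t=2.500: state=(-1.728, 0.213)
t=3.000: state=(-1.465, 0.794)
t=3.500: state=(-0.951, 1.270)
t=4.000: state=(-0.178, 1.837)
t=4.500: state=(0.850, 2.135)
t=5.000: state=(1.718, 1.125)
t=5.500: state=(1.944, -0.114)
t=6.000: state=(1.714, -0.738)
t=6.500: state=(1.237, -1.166)
t=7.000: state=(0.530, -1.689)
t=7.500: state=(-0.462, -2.226)
t=8.000: state=(-1.511, -1.684)
t=8.500: state=(-1.981, -0.237)
largest grid value and its neighbours: y(4.410)=2.15600, y(4.420)=2.15602, y(4.430)=2.15547
parabola through these three points peaks at t≈4.415 with y≈2.15608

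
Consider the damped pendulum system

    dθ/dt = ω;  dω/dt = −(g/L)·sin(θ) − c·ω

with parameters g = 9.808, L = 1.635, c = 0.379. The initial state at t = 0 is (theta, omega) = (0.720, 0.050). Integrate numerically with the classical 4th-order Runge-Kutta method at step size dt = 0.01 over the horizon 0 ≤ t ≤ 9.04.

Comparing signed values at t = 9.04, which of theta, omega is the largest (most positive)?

t=0.000: state=(0.720, 0.050)
step 1 (dt=0.01): k1=(0.050, -3.974), k2=(0.030, -3.968), k3=(0.030, -3.968), k4=(0.010, -3.961); state += dt/6·(k1+2k2+2k3+k4)
t=0.010: state=(0.720, 0.010)
t=0.020: state=(0.720, -0.029)
t=0.030: state=(0.720, -0.069)
continuing one RK4 step at a time; state shown every 50 steps (Δt=0.5):
t=0.500: state=(0.318, -1.435)
t=1.000: state=(-0.382, -1.024)
t=1.500: state=(-0.515, 0.499)
t=2.000: state=(-0.027, 1.193)
t=2.500: state=(0.409, 0.360)
t=3.000: state=(0.288, -0.749)
t=3.500: state=(-0.152, -0.787)
t=4.000: state=(-0.335, 0.117)
t=4.500: state=(-0.088, 0.728)
t=5.000: state=(0.221, 0.365)
t=5.500: state=(0.213, -0.370)
t=6.000: state=(-0.048, -0.538)
t=6.500: state=(-0.207, -0.032)
t=7.000: state=(-0.090, 0.424)
t=7.500: state=(0.114, 0.293)
t=8.000: state=(0.146, -0.167)
t=8.500: state=(-0.003, -0.348)
t=9.000: state=(-0.123, -0.079)
t=9.040: state=(-0.125, -0.049)
compare at T: theta=-0.125, omega=-0.049

largest component: omega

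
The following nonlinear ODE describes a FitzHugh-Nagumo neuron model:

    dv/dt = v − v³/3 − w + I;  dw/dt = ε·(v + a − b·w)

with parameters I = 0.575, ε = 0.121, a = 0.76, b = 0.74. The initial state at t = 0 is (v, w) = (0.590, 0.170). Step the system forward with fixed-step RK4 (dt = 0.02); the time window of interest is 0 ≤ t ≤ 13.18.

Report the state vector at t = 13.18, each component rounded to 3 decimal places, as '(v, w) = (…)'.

(v, w) = (-1.860, 0.779)

t=0.000: state=(0.590, 0.170)
step 1 (dt=0.02): k1=(0.927, 0.148), k2=(0.931, 0.149), k3=(0.931, 0.149), k4=(0.935, 0.150); state += dt/6·(k1+2k2+2k3+k4)
t=0.020: state=(0.609, 0.173)
t=0.040: state=(0.627, 0.176)
t=0.060: state=(0.646, 0.179)
continuing one RK4 step at a time; state shown every 25 steps (Δt=0.5):
t=0.500: state=(1.084, 0.257)
t=1.000: state=(1.489, 0.368)
t=1.500: state=(1.677, 0.491)
t=2.000: state=(1.715, 0.616)
t=2.500: state=(1.690, 0.735)
t=3.000: state=(1.643, 0.846)
t=3.500: state=(1.586, 0.950)
t=4.000: state=(1.525, 1.045)
t=4.500: state=(1.459, 1.133)
t=5.000: state=(1.390, 1.212)
t=5.500: state=(1.316, 1.284)
t=6.000: state=(1.237, 1.348)
t=6.500: state=(1.148, 1.405)
t=7.000: state=(1.049, 1.453)
t=7.500: state=(0.932, 1.493)
t=8.000: state=(0.788, 1.524)
t=8.500: state=(0.600, 1.544)
t=9.000: state=(0.331, 1.549)
t=9.500: state=(-0.085, 1.534)
t=10.000: state=(-0.732, 1.489)
t=10.500: state=(-1.470, 1.403)
t=11.000: state=(-1.870, 1.285)
t=11.500: state=(-1.960, 1.160)
t=12.000: state=(-1.949, 1.038)
t=12.500: state=(-1.915, 0.923)
t=13.000: state=(-1.875, 0.816)
t=13.180: state=(-1.860, 0.779)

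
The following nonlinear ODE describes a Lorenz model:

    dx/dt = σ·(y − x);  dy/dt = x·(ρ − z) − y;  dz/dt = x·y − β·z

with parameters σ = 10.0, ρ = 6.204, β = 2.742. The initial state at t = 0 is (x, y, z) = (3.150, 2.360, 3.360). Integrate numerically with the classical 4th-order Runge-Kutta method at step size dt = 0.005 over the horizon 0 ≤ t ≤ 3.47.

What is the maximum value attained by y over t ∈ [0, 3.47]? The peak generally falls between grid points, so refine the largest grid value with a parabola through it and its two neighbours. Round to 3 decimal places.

max y = 4.749

t=0.000: state=(3.150, 2.360, 3.360)
step 1 (dt=0.005): k1=(-7.900, 6.599, -1.779), k2=(-7.538, 6.540, -1.762), k3=(-7.548, 6.542, -1.760), k4=(-7.195, 6.486, -1.742); state += dt/6·(k1+2k2+2k3+k4)
t=0.005: state=(3.112, 2.393, 3.351)
t=0.010: state=(3.078, 2.425, 3.343)
t=0.015: state=(3.047, 2.457, 3.334)
continuing one RK4 step at a time; state shown every 40 steps (Δt=0.2):
t=0.200: state=(3.126, 3.505, 3.309)
t=0.400: state=(4.043, 4.496, 4.193)
t=0.600: state=(4.618, 4.680, 5.620)
t=0.800: state=(4.288, 3.958, 6.247)
t=1.000: state=(3.617, 3.338, 5.770)
t=1.200: state=(3.288, 3.239, 5.032)
t=1.400: state=(3.381, 3.506, 4.623)
t=1.600: state=(3.706, 3.883, 4.703)
t=1.800: state=(3.996, 4.089, 5.118)
t=2.000: state=(4.038, 3.990, 5.483)
t=2.200: state=(3.860, 3.750, 5.516)
t=2.400: state=(3.673, 3.607, 5.300)
t=2.600: state=(3.619, 3.629, 5.079)
t=2.800: state=(3.693, 3.749, 5.010)
t=3.000: state=(3.807, 3.857, 5.101)
t=3.200: state=(3.867, 3.874, 5.242)
t=3.400: state=(3.842, 3.813, 5.314)
t=3.470: state=(3.819, 3.786, 5.312)
largest grid value and its neighbours: y(0.525)=4.74826, y(0.530)=4.74890, y(0.535)=4.74877
parabola through these three points peaks at t≈0.532 with y≈4.74894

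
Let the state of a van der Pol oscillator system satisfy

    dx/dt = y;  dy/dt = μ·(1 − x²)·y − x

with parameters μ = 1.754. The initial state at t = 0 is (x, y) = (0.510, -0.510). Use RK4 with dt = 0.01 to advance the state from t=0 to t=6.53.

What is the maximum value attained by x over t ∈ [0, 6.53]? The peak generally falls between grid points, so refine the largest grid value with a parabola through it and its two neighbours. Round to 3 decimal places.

t=0.000: state=(0.510, -0.510)
step 1 (dt=0.01): k1=(-0.510, -1.172), k2=(-0.516, -1.179), k3=(-0.516, -1.179), k4=(-0.522, -1.187); state += dt/6·(k1+2k2+2k3+k4)
t=0.010: state=(0.505, -0.522)
t=0.020: state=(0.500, -0.534)
t=0.030: state=(0.494, -0.546)
continuing one RK4 step at a time; state shown every 25 steps (Δt=0.25):
t=0.250: state=(0.341, -0.860)
t=0.500: state=(0.067, -1.372)
t=0.750: state=(-0.361, -2.061)
t=1.000: state=(-0.942, -2.459)
t=1.250: state=(-1.485, -1.679)
t=1.500: state=(-1.750, -0.512)
t=1.750: state=(-1.792, 0.089)
t=2.000: state=(-1.736, 0.324)
t=2.250: state=(-1.640, 0.435)
t=2.500: state=(-1.521, 0.517)
t=2.750: state=(-1.380, 0.608)
t=3.000: state=(-1.214, 0.733)
t=3.250: state=(-1.008, 0.926)
t=3.500: state=(-0.739, 1.255)
t=3.750: state=(-0.358, 1.855)
t=4.000: state=(0.224, 2.864)
t=4.250: state=(1.050, 3.487)
t=4.500: state=(1.758, 1.869)
t=4.750: state=(2.002, 0.305)
t=5.000: state=(2.002, -0.198)
t=5.250: state=(1.932, -0.337)
t=5.500: state=(1.839, -0.395)
t=5.750: state=(1.735, -0.440)
t=6.000: state=(1.619, -0.490)
t=6.250: state=(1.489, -0.556)
t=6.500: state=(1.339, -0.647)
t=6.530: state=(1.319, -0.660)
largest grid value and its neighbours: x(4.850)=2.01708, x(4.860)=2.01721, x(4.870)=2.01713
parabola through these three points peaks at t≈4.861 with x≈2.01721

max x = 2.017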